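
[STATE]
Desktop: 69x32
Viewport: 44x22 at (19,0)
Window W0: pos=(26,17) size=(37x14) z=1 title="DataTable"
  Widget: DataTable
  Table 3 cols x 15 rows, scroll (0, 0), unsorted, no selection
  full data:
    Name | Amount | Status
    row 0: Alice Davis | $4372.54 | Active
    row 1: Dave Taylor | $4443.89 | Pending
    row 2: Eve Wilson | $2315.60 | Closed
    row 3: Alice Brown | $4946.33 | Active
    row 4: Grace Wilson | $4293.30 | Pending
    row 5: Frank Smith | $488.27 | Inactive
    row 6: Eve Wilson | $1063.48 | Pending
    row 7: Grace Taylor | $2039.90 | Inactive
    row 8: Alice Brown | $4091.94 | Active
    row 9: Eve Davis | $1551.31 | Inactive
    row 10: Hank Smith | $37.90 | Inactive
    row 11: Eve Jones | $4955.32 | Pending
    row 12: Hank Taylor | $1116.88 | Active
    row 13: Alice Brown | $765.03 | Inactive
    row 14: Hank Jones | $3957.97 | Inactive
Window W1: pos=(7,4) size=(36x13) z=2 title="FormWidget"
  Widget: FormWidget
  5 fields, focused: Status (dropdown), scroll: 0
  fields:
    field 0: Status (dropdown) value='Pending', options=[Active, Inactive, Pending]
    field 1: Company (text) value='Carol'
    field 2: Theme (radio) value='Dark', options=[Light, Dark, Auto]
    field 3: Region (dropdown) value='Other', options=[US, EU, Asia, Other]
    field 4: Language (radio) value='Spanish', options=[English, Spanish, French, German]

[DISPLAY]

                                            
                                            
                                            
                                            
━━━━━━━━━━━━━━━━━━━━━━━┓                    
                       ┃                    
───────────────────────┨                    
   [Pending          ▼]┃                    
   [Carol             ]┃                    
   ( ) Light  (●) Dark ┃                    
   [Other            ▼]┃                    
   ( ) English  (●) Spa┃                    
                       ┃                    
                       ┃                    
                       ┃                    
                       ┃                    
━━━━━━━━━━━━━━━━━━━━━━━┛                    
       ┏━━━━━━━━━━━━━━━━━━━━━━━━━━━━━━━━━━━┓
       ┃ DataTable                         ┃
       ┠───────────────────────────────────┨
       ┃Name        │Amount  │Status       ┃
       ┃────────────┼────────┼────────     ┃


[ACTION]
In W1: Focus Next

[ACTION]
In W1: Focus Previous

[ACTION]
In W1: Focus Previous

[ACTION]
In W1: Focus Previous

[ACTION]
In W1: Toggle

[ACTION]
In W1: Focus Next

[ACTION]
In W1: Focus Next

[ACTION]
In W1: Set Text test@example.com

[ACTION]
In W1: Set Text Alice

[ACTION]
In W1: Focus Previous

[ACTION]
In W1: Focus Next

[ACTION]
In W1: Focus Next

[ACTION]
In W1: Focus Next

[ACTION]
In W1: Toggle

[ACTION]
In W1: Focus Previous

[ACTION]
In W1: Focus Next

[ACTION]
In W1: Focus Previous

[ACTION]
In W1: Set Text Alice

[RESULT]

                                            
                                            
                                            
                                            
━━━━━━━━━━━━━━━━━━━━━━━┓                    
                       ┃                    
───────────────────────┨                    
   [Pending          ▼]┃                    
   [Alice             ]┃                    
   ( ) Light  (●) Dark ┃                    
   [Other            ▼]┃                    
   ( ) English  (●) Spa┃                    
                       ┃                    
                       ┃                    
                       ┃                    
                       ┃                    
━━━━━━━━━━━━━━━━━━━━━━━┛                    
       ┏━━━━━━━━━━━━━━━━━━━━━━━━━━━━━━━━━━━┓
       ┃ DataTable                         ┃
       ┠───────────────────────────────────┨
       ┃Name        │Amount  │Status       ┃
       ┃────────────┼────────┼────────     ┃


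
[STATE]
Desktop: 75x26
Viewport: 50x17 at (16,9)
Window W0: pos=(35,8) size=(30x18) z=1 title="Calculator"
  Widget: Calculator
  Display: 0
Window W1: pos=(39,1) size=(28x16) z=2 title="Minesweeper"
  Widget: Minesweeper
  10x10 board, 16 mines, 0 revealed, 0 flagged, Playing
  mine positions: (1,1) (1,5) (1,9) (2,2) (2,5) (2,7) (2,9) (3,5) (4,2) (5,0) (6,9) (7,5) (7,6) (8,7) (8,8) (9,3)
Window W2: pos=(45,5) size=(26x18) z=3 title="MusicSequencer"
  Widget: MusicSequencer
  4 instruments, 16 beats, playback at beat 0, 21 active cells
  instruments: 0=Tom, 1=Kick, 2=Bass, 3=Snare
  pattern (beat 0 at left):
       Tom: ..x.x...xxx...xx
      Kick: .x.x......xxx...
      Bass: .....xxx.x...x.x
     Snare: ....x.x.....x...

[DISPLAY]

                   ┃ Ca┃■■■■■┃   Tom··█·█···███···
                   ┠───┃■■■■■┃  Kick·█·█······███·
                   ┃   ┃■■■■■┃  Bass·····███·█···█
                   ┃┌──┃■■■■■┃ Snare····█·█·····█·
                   ┃│ 7┃■■■■■┃                    
                   ┃├──┃     ┃                    
                   ┃│ 4┃     ┃                    
                   ┃├──┗━━━━━┃                    
                   ┃│ 1 │ 2 │┃                    
                   ┃├───┼───┼┃                    
                   ┃│ 0 │ . │┃                    
                   ┃├───┼───┼┃                    
                   ┃│ C │ MC│┃                    
                   ┃└───┴───┴┗━━━━━━━━━━━━━━━━━━━━
                   ┃                            ┃ 
                   ┃                            ┃ 
                   ┗━━━━━━━━━━━━━━━━━━━━━━━━━━━━┛ 


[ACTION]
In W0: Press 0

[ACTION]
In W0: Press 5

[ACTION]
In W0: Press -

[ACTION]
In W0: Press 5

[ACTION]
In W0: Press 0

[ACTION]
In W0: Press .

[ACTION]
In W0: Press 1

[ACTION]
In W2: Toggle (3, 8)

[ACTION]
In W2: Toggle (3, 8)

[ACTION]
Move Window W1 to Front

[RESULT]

                   ┃ Ca┃■■■■■■■■■■                
                   ┠───┃■■■■■■■■■■                
                   ┃   ┃■■■■■■■■■■                
                   ┃┌──┃■■■■■■■■■■                
                   ┃│ 7┃■■■■■■■■■■                
                   ┃├──┃                          
                   ┃│ 4┃                          
                   ┃├──┗━━━━━━━━━━━━━━━━━━━━━━━━━━
                   ┃│ 1 │ 2 │┃                    
                   ┃├───┼───┼┃                    
                   ┃│ 0 │ . │┃                    
                   ┃├───┼───┼┃                    
                   ┃│ C │ MC│┃                    
                   ┃└───┴───┴┗━━━━━━━━━━━━━━━━━━━━
                   ┃                            ┃ 
                   ┃                            ┃ 
                   ┗━━━━━━━━━━━━━━━━━━━━━━━━━━━━┛ 


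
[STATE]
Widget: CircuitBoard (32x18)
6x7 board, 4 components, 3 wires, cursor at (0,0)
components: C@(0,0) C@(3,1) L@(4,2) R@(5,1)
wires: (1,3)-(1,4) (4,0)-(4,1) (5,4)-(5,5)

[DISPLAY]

   0 1 2 3 4 5                  
0  [C]                          
                                
1               · ─ ·           
                                
2                               
                                
3       C                       
                                
4   · ─ ·   L                   
                                
5       R           · ─ ·       
                                
6                               
Cursor: (0,0)                   
                                
                                
                                


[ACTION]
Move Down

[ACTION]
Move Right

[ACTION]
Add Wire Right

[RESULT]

   0 1 2 3 4 5                  
0   C                           
                                
1      [.]─ ·   · ─ ·           
                                
2                               
                                
3       C                       
                                
4   · ─ ·   L                   
                                
5       R           · ─ ·       
                                
6                               
Cursor: (1,1)                   
                                
                                
                                


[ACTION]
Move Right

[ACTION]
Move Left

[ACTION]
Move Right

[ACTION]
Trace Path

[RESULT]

   0 1 2 3 4 5                  
0   C                           
                                
1       · ─[.]  · ─ ·           
                                
2                               
                                
3       C                       
                                
4   · ─ ·   L                   
                                
5       R           · ─ ·       
                                
6                               
Cursor: (1,2)  Trace: Path with 
                                
                                
                                


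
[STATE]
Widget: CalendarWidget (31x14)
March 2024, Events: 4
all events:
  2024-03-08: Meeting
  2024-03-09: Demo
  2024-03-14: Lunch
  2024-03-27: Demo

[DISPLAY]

           March 2024          
Mo Tu We Th Fr Sa Su           
             1  2  3           
 4  5  6  7  8*  9* 10         
11 12 13 14* 15 16 17          
18 19 20 21 22 23 24           
25 26 27* 28 29 30 31          
                               
                               
                               
                               
                               
                               
                               


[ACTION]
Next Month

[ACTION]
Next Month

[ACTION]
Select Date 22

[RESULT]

            May 2024           
Mo Tu We Th Fr Sa Su           
       1  2  3  4  5           
 6  7  8  9 10 11 12           
13 14 15 16 17 18 19           
20 21 [22] 23 24 25 26         
27 28 29 30 31                 
                               
                               
                               
                               
                               
                               
                               


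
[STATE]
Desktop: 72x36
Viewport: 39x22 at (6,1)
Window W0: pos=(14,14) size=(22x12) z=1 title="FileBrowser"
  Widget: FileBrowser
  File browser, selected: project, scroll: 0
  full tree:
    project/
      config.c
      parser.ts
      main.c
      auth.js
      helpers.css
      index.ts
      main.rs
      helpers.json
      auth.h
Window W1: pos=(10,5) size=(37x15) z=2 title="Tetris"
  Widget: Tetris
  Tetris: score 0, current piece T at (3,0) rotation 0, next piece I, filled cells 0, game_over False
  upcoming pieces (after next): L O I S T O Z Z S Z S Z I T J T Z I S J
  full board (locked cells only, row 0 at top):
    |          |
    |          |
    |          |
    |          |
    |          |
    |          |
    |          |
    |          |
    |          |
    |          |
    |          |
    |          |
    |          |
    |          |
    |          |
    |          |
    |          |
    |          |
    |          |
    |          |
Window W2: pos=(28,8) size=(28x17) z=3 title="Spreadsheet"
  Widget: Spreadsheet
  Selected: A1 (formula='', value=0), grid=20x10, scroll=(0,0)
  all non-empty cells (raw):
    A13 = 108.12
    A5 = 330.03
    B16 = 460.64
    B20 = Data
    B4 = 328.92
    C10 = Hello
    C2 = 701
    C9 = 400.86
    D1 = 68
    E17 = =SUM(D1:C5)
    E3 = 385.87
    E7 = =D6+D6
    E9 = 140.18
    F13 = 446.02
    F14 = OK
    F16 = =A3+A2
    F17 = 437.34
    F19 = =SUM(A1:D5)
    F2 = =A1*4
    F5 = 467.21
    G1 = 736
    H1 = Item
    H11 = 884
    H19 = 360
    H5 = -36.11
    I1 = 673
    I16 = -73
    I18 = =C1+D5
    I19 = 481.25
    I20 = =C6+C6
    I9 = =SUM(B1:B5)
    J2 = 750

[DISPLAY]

                                       
                                       
                                       
                                       
    ┏━━━━━━━━━━━━━━━━━━━━━━━━━━━━━━━━━━
    ┃ Tetris                           
    ┠──────────────────────────────────
    ┃          │Next: ┏━━━━━━━━━━━━━━━━
    ┃          │████  ┃ Spreadsheet    
    ┃          │      ┠────────────────
    ┃          │      ┃A1:             
    ┃          │      ┃       A       B
    ┃          │      ┃----------------
    ┃          │Score:┃  1      [0]    
    ┃          │0     ┃  2        0    
    ┃          │      ┃  3        0    
    ┃          │      ┃  4        0  32
    ┃          │      ┃  5   330.03    
    ┗━━━━━━━━━━━━━━━━━┃  6        0    
        ┃    main.c   ┃  7        0    
        ┃    auth.js  ┃  8        0    
        ┃    helpers.c┃  9        0    


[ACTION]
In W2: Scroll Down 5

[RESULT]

                                       
                                       
                                       
                                       
    ┏━━━━━━━━━━━━━━━━━━━━━━━━━━━━━━━━━━
    ┃ Tetris                           
    ┠──────────────────────────────────
    ┃          │Next: ┏━━━━━━━━━━━━━━━━
    ┃          │████  ┃ Spreadsheet    
    ┃          │      ┠────────────────
    ┃          │      ┃A1:             
    ┃          │      ┃       A       B
    ┃          │      ┃----------------
    ┃          │Score:┃  6        0    
    ┃          │0     ┃  7        0    
    ┃          │      ┃  8        0    
    ┃          │      ┃  9        0    
    ┃          │      ┃ 10        0    
    ┗━━━━━━━━━━━━━━━━━┃ 11        0    
        ┃    main.c   ┃ 12        0    
        ┃    auth.js  ┃ 13   108.12    
        ┃    helpers.c┃ 14        0    


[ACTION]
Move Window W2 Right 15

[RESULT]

                                       
                                       
                                       
                                       
    ┏━━━━━━━━━━━━━━━━━━━━━━━━━━━━━━━━━━
    ┃ Tetris                           
    ┠──────────────────────────────────
    ┃          │Next:                ┏━
    ┃          │████                 ┃ 
    ┃          │                     ┠─
    ┃          │                     ┃A
    ┃          │                     ┃ 
    ┃          │                     ┃-
    ┃          │Score:               ┃ 
    ┃          │0                    ┃ 
    ┃          │                     ┃ 
    ┃          │                     ┃ 
    ┃          │                     ┃ 
    ┗━━━━━━━━━━━━━━━━━━━━━━━━━━━━━━━━┃ 
        ┃    main.c          ┃       ┃ 
        ┃    auth.js         ┃       ┃ 
        ┃    helpers.css     ┃       ┃ 


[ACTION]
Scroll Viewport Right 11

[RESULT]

                                       
                                       
                                       
                                       
━━━━━━━━━━━━━━━━━━━━━━━━━━━━━┓         
s                            ┃         
─────────────────────────────┨         
    │Next:                ┏━━━━━━━━━━━━
    │████                 ┃ Spreadsheet
    │                     ┠────────────
    │                     ┃A1:         
    │                     ┃       A    
    │                     ┃------------
    │Score:               ┃  6        0
    │0                    ┃  7        0
    │                     ┃  8        0
    │                     ┃  9        0
    │                     ┃ 10        0
━━━━━━━━━━━━━━━━━━━━━━━━━━┃ 11        0
  main.c          ┃       ┃ 12        0
  auth.js         ┃       ┃ 13   108.12
  helpers.css     ┃       ┃ 14        0


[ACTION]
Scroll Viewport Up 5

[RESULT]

                                       
                                       
                                       
                                       
                                       
━━━━━━━━━━━━━━━━━━━━━━━━━━━━━┓         
s                            ┃         
─────────────────────────────┨         
    │Next:                ┏━━━━━━━━━━━━
    │████                 ┃ Spreadsheet
    │                     ┠────────────
    │                     ┃A1:         
    │                     ┃       A    
    │                     ┃------------
    │Score:               ┃  6        0
    │0                    ┃  7        0
    │                     ┃  8        0
    │                     ┃  9        0
    │                     ┃ 10        0
━━━━━━━━━━━━━━━━━━━━━━━━━━┃ 11        0
  main.c          ┃       ┃ 12        0
  auth.js         ┃       ┃ 13   108.12


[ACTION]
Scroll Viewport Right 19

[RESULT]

                                       
                                       
                                       
                                       
                                       
━━━━━━━━━━━━━┓                         
             ┃                         
─────────────┨                         
          ┏━━━━━━━━━━━━━━━━━━━━━━━━━━┓ 
          ┃ Spreadsheet              ┃ 
          ┠──────────────────────────┨ 
          ┃A1:                       ┃ 
          ┃       A       B       C  ┃ 
          ┃--------------------------┃ 
          ┃  6        0       0      ┃ 
          ┃  7        0       0      ┃ 
          ┃  8        0       0      ┃ 
          ┃  9        0       0  400.┃ 
          ┃ 10        0       0Hello ┃ 
━━━━━━━━━━┃ 11        0       0      ┃ 
  ┃       ┃ 12        0       0      ┃ 
  ┃       ┃ 13   108.12       0      ┃ 


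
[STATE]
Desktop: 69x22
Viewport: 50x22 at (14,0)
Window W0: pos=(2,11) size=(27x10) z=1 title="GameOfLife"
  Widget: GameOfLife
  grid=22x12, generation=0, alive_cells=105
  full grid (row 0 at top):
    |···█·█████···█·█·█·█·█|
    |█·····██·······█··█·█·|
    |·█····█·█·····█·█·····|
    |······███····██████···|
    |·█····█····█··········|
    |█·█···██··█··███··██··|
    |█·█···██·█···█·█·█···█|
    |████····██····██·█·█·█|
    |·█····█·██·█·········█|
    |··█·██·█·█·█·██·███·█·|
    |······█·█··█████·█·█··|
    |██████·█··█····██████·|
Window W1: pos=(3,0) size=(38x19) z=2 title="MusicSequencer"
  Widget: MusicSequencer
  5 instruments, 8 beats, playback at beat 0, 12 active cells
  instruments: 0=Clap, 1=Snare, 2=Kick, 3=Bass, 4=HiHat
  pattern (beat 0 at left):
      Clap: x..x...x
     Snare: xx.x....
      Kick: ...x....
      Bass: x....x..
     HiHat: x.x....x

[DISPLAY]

━━━━━━━━━━━━━━━━━━━━━━━━━━┓                       
encer                     ┃                       
──────────────────────────┨                       
4567                      ┃                       
···█                      ┃                       
····                      ┃                       
····                      ┃                       
·█··                      ┃                       
···█                      ┃                       
                          ┃                       
                          ┃                       
                          ┃                       
                          ┃                       
                          ┃                       
                          ┃                       
                          ┃                       
                          ┃                       
                          ┃                       
━━━━━━━━━━━━━━━━━━━━━━━━━━┛                       
···██·█·█·█   ┃                                   
━━━━━━━━━━━━━━┛                                   
                                                  


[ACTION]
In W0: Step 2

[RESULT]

━━━━━━━━━━━━━━━━━━━━━━━━━━┓                       
encer                     ┃                       
──────────────────────────┨                       
4567                      ┃                       
···█                      ┃                       
····                      ┃                       
····                      ┃                       
·█··                      ┃                       
···█                      ┃                       
                          ┃                       
                          ┃                       
                          ┃                       
                          ┃                       
                          ┃                       
                          ┃                       
                          ┃                       
                          ┃                       
                          ┃                       
━━━━━━━━━━━━━━━━━━━━━━━━━━┛                       
·█·█···██··   ┃                                   
━━━━━━━━━━━━━━┛                                   
                                                  


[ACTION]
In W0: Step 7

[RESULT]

━━━━━━━━━━━━━━━━━━━━━━━━━━┓                       
encer                     ┃                       
──────────────────────────┨                       
4567                      ┃                       
···█                      ┃                       
····                      ┃                       
····                      ┃                       
·█··                      ┃                       
···█                      ┃                       
                          ┃                       
                          ┃                       
                          ┃                       
                          ┃                       
                          ┃                       
                          ┃                       
                          ┃                       
                          ┃                       
                          ┃                       
━━━━━━━━━━━━━━━━━━━━━━━━━━┛                       
·█·██···█·█   ┃                                   
━━━━━━━━━━━━━━┛                                   
                                                  


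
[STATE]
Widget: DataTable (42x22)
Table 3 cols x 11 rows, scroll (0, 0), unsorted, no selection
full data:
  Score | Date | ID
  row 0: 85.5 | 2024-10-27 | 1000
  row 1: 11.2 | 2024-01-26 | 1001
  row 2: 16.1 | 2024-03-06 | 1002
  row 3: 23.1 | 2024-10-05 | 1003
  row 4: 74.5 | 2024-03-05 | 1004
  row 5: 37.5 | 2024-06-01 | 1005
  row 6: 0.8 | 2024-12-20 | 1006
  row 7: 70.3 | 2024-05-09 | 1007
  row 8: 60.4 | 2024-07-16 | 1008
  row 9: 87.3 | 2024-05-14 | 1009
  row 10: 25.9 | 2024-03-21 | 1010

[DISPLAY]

Score│Date      │ID                       
─────┼──────────┼────                     
85.5 │2024-10-27│1000                     
11.2 │2024-01-26│1001                     
16.1 │2024-03-06│1002                     
23.1 │2024-10-05│1003                     
74.5 │2024-03-05│1004                     
37.5 │2024-06-01│1005                     
0.8  │2024-12-20│1006                     
70.3 │2024-05-09│1007                     
60.4 │2024-07-16│1008                     
87.3 │2024-05-14│1009                     
25.9 │2024-03-21│1010                     
                                          
                                          
                                          
                                          
                                          
                                          
                                          
                                          
                                          


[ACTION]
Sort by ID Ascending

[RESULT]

Score│Date      │ID ▲                     
─────┼──────────┼────                     
85.5 │2024-10-27│1000                     
11.2 │2024-01-26│1001                     
16.1 │2024-03-06│1002                     
23.1 │2024-10-05│1003                     
74.5 │2024-03-05│1004                     
37.5 │2024-06-01│1005                     
0.8  │2024-12-20│1006                     
70.3 │2024-05-09│1007                     
60.4 │2024-07-16│1008                     
87.3 │2024-05-14│1009                     
25.9 │2024-03-21│1010                     
                                          
                                          
                                          
                                          
                                          
                                          
                                          
                                          
                                          


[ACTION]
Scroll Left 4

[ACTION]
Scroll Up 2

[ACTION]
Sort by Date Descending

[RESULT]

Score│Date     ▼│ID                       
─────┼──────────┼────                     
0.8  │2024-12-20│1006                     
85.5 │2024-10-27│1000                     
23.1 │2024-10-05│1003                     
60.4 │2024-07-16│1008                     
37.5 │2024-06-01│1005                     
87.3 │2024-05-14│1009                     
70.3 │2024-05-09│1007                     
25.9 │2024-03-21│1010                     
16.1 │2024-03-06│1002                     
74.5 │2024-03-05│1004                     
11.2 │2024-01-26│1001                     
                                          
                                          
                                          
                                          
                                          
                                          
                                          
                                          
                                          


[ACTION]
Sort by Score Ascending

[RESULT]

Scor▲│Date      │ID                       
─────┼──────────┼────                     
0.8  │2024-12-20│1006                     
11.2 │2024-01-26│1001                     
16.1 │2024-03-06│1002                     
23.1 │2024-10-05│1003                     
25.9 │2024-03-21│1010                     
37.5 │2024-06-01│1005                     
60.4 │2024-07-16│1008                     
70.3 │2024-05-09│1007                     
74.5 │2024-03-05│1004                     
85.5 │2024-10-27│1000                     
87.3 │2024-05-14│1009                     
                                          
                                          
                                          
                                          
                                          
                                          
                                          
                                          
                                          


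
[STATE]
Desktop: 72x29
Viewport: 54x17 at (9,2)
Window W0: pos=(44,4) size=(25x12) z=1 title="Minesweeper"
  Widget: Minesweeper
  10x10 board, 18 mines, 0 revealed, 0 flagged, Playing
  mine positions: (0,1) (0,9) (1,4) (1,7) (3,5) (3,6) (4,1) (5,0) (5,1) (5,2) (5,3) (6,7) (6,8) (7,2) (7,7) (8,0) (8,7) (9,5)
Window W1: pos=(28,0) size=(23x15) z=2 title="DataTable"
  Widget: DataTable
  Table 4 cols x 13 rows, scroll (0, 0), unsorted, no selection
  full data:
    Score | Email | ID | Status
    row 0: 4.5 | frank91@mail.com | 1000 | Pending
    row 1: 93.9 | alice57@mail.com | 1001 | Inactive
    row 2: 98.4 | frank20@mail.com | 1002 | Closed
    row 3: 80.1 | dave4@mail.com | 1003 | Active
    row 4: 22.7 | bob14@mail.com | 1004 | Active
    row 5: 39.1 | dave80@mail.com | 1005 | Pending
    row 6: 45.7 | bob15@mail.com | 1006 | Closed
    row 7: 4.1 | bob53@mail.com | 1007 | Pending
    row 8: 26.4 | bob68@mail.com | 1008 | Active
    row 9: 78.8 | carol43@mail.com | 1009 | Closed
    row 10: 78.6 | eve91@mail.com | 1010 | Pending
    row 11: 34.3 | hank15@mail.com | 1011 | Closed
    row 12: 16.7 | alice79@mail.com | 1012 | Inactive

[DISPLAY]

                   ┠─────────────────────┨            
                   ┃Score│Email          ┃            
                   ┃─────┼───────────────┃━━━━━━━━━━━━
                   ┃4.5  │frank91@mail.co┃weeper      
                   ┃93.9 │alice57@mail.co┃────────────
                   ┃98.4 │frank20@mail.co┃■■■■        
                   ┃80.1 │dave4@mail.com ┃■■■■        
                   ┃22.7 │bob14@mail.com ┃■■■■        
                   ┃39.1 │dave80@mail.com┃■■■■        
                   ┃45.7 │bob15@mail.com ┃■■■■        
                   ┃4.1  │bob53@mail.com ┃■■■■        
                   ┃26.4 │bob68@mail.com ┃■■■■        
                   ┗━━━━━━━━━━━━━━━━━━━━━┛■■■■        
                                   ┗━━━━━━━━━━━━━━━━━━
                                                      
                                                      
                                                      


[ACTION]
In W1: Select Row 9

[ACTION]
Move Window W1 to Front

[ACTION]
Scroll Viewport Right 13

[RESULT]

          ┠─────────────────────┨                     
          ┃Score│Email          ┃                     
          ┃─────┼───────────────┃━━━━━━━━━━━━━━━━━┓   
          ┃4.5  │frank91@mail.co┃weeper           ┃   
          ┃93.9 │alice57@mail.co┃─────────────────┨   
          ┃98.4 │frank20@mail.co┃■■■■             ┃   
          ┃80.1 │dave4@mail.com ┃■■■■             ┃   
          ┃22.7 │bob14@mail.com ┃■■■■             ┃   
          ┃39.1 │dave80@mail.com┃■■■■             ┃   
          ┃45.7 │bob15@mail.com ┃■■■■             ┃   
          ┃4.1  │bob53@mail.com ┃■■■■             ┃   
          ┃26.4 │bob68@mail.com ┃■■■■             ┃   
          ┗━━━━━━━━━━━━━━━━━━━━━┛■■■■             ┃   
                          ┗━━━━━━━━━━━━━━━━━━━━━━━┛   
                                                      
                                                      
                                                      


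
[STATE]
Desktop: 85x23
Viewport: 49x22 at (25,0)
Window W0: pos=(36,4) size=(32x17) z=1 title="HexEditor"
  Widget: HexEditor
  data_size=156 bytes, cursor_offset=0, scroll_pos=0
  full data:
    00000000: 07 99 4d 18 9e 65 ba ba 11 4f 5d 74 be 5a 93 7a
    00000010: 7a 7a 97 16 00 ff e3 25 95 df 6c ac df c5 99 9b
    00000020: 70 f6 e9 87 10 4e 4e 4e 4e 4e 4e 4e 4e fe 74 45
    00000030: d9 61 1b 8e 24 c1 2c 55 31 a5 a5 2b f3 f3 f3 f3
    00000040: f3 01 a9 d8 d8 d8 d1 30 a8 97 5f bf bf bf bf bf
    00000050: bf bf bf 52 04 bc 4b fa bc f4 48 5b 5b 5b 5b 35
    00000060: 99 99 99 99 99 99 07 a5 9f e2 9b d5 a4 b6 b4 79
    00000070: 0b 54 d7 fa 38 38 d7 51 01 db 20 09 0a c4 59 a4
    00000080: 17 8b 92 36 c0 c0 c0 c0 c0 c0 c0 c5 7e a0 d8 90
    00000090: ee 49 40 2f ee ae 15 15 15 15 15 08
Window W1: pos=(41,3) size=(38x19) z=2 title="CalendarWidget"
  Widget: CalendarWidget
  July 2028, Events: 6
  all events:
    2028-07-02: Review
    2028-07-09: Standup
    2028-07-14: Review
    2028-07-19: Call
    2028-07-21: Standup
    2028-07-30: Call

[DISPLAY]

                                                 
                                                 
                                                 
                ┏━━━━━━━━━━━━━━━━━━━━━━━━━━━━━━━━
           ┏━━━━┃ CalendarWidget                 
           ┃ Hex┠────────────────────────────────
           ┠────┃             July 2028          
           ┃0000┃Mo Tu We Th Fr Sa Su            
           ┃0000┃                1  2*           
           ┃0000┃ 3  4  5  6  7  8  9*           
           ┃0000┃10 11 12 13 14* 15 16           
           ┃0000┃17 18 19* 20 21* 22 23          
           ┃0000┃24 25 26 27 28 29 30*           
           ┃0000┃31                              
           ┃0000┃                                
           ┃0000┃                                
           ┃0000┃                                
           ┃    ┃                                
           ┃    ┃                                
           ┃    ┃                                
           ┗━━━━┃                                
                ┗━━━━━━━━━━━━━━━━━━━━━━━━━━━━━━━━


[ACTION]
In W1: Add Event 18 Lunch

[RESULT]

                                                 
                                                 
                                                 
                ┏━━━━━━━━━━━━━━━━━━━━━━━━━━━━━━━━
           ┏━━━━┃ CalendarWidget                 
           ┃ Hex┠────────────────────────────────
           ┠────┃             July 2028          
           ┃0000┃Mo Tu We Th Fr Sa Su            
           ┃0000┃                1  2*           
           ┃0000┃ 3  4  5  6  7  8  9*           
           ┃0000┃10 11 12 13 14* 15 16           
           ┃0000┃17 18* 19* 20 21* 22 23         
           ┃0000┃24 25 26 27 28 29 30*           
           ┃0000┃31                              
           ┃0000┃                                
           ┃0000┃                                
           ┃0000┃                                
           ┃    ┃                                
           ┃    ┃                                
           ┃    ┃                                
           ┗━━━━┃                                
                ┗━━━━━━━━━━━━━━━━━━━━━━━━━━━━━━━━


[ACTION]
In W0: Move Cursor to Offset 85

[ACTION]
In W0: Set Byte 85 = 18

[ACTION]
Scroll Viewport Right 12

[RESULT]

                                                 
                                                 
                                                 
     ┏━━━━━━━━━━━━━━━━━━━━━━━━━━━━━━━━━━━━┓      
┏━━━━┃ CalendarWidget                     ┃      
┃ Hex┠────────────────────────────────────┨      
┠────┃             July 2028              ┃      
┃0000┃Mo Tu We Th Fr Sa Su                ┃      
┃0000┃                1  2*               ┃      
┃0000┃ 3  4  5  6  7  8  9*               ┃      
┃0000┃10 11 12 13 14* 15 16               ┃      
┃0000┃17 18* 19* 20 21* 22 23             ┃      
┃0000┃24 25 26 27 28 29 30*               ┃      
┃0000┃31                                  ┃      
┃0000┃                                    ┃      
┃0000┃                                    ┃      
┃0000┃                                    ┃      
┃    ┃                                    ┃      
┃    ┃                                    ┃      
┃    ┃                                    ┃      
┗━━━━┃                                    ┃      
     ┗━━━━━━━━━━━━━━━━━━━━━━━━━━━━━━━━━━━━┛      


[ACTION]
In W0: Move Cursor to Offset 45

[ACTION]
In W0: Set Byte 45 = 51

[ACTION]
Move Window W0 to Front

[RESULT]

                                                 
                                                 
                                                 
     ┏━━━━━━━━━━━━━━━━━━━━━━━━━━━━━━━━━━━━┓      
┏━━━━━━━━━━━━━━━━━━━━━━━━━━━━━━┓          ┃      
┃ HexEditor                    ┃──────────┨      
┠──────────────────────────────┨          ┃      
┃00000000  07 99 4d 18 9e 65 ba┃          ┃      
┃00000010  7a 7a 97 16 00 ff e3┃          ┃      
┃00000020  70 f6 e9 87 10 4e 4e┃          ┃      
┃00000030  d9 61 1b 8e 24 c1 2c┃          ┃      
┃00000040  f3 01 a9 d8 d8 d8 d1┃          ┃      
┃00000050  bf bf bf 52 04 18 4b┃          ┃      
┃00000060  99 99 99 99 99 99 07┃          ┃      
┃00000070  0b 54 d7 fa 38 38 d7┃          ┃      
┃00000080  17 8b 92 36 c0 c0 c0┃          ┃      
┃00000090  ee 49 40 2f ee ae 15┃          ┃      
┃                              ┃          ┃      
┃                              ┃          ┃      
┃                              ┃          ┃      
┗━━━━━━━━━━━━━━━━━━━━━━━━━━━━━━┛          ┃      
     ┗━━━━━━━━━━━━━━━━━━━━━━━━━━━━━━━━━━━━┛      
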